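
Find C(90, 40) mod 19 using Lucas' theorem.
14

Using Lucas' theorem:
Write n=90 and k=40 in base 19:
n in base 19: [4, 14]
k in base 19: [2, 2]
C(90,40) mod 19 = ∏ C(n_i, k_i) mod 19
Digit binomials (mod 19): C(4,2) = 6; C(14,2) = 91 ≡ 15
Product: 6 × 15 = 90 ≡ 14 (mod 19)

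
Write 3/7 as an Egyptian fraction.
1/3 + 1/11 + 1/231

Greedy algorithm:
3/7: ceiling(7/3) = 3, use 1/3
2/21: ceiling(21/2) = 11, use 1/11
1/231: ceiling(231/1) = 231, use 1/231
Result: 3/7 = 1/3 + 1/11 + 1/231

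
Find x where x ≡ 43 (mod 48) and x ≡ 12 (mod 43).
571

Using Chinese Remainder Theorem:
M = 48 × 43 = 2064
M1 = 43, M2 = 48
y1 = 43^(-1) mod 48 = 19
y2 = 48^(-1) mod 43 = 26
x = (43×43×19 + 12×48×26) mod 2064 = 571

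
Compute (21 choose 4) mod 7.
0

Using Lucas' theorem:
Write n=21 and k=4 in base 7:
n in base 7: [3, 0]
k in base 7: [0, 4]
C(21,4) mod 7 = ∏ C(n_i, k_i) mod 7
Digit binomials (mod 7): C(3,0) = 1; C(0,4) = 0 (k_i > n_i)
Product: 1 × 0 = 0 ≡ 0 (mod 7)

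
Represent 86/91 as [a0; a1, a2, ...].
[0; 1, 17, 5]

Euclidean algorithm steps:
86 = 0 × 91 + 86
91 = 1 × 86 + 5
86 = 17 × 5 + 1
5 = 5 × 1 + 0
Continued fraction: [0; 1, 17, 5]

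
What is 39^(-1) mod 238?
177

gcd(39, 238) = 1, so the inverse exists.
Extended Euclidean algorithm on (238, 39):
238 = 6 × 39 + 4  ⟹  4 = (1)·238 + (-6)·39
39 = 9 × 4 + 3  ⟹  3 = (-9)·238 + (55)·39
4 = 1 × 3 + 1  ⟹  1 = (10)·238 + (-61)·39
So (-61)·39 ≡ 1 (mod 238), i.e. 39^(-1) ≡ -61 ≡ 177 (mod 238).
Check: 39 × 177 = 6903 ≡ 1 (mod 238)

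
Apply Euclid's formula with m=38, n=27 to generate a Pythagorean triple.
(715, 2052, 2173)

Euclid's formula: a = m² - n², b = 2mn, c = m² + n²
m = 38, n = 27
a = 38² - 27² = 1444 - 729 = 715
b = 2 × 38 × 27 = 2052
c = 38² + 27² = 1444 + 729 = 2173
Verification: 715² + 2052² = 511225 + 4210704 = 4721929 = 2173² ✓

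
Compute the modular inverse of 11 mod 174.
95

gcd(11, 174) = 1, so the inverse exists.
Extended Euclidean algorithm on (174, 11):
174 = 15 × 11 + 9  ⟹  9 = (1)·174 + (-15)·11
11 = 1 × 9 + 2  ⟹  2 = (-1)·174 + (16)·11
9 = 4 × 2 + 1  ⟹  1 = (5)·174 + (-79)·11
So (-79)·11 ≡ 1 (mod 174), i.e. 11^(-1) ≡ -79 ≡ 95 (mod 174).
Check: 11 × 95 = 1045 ≡ 1 (mod 174)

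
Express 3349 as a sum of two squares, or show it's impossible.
10² + 57² (a=10, b=57)

Factorization: 3349 = 17 × 197
By Fermat: n is sum of two squares iff every prime p ≡ 3 (mod 4) appears to even power.
All primes ≡ 3 (mod 4) appear to even power.
Search a = 0, 1, 2, … for 3349 - a² a perfect square: first hit at a = 10: 3349 - 100 = 3249 = 57².
3349 = 10² + 57² = 100 + 3249 ✓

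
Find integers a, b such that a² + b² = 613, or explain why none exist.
17² + 18² (a=17, b=18)

Factorization: 613 = 613
By Fermat: n is sum of two squares iff every prime p ≡ 3 (mod 4) appears to even power.
All primes ≡ 3 (mod 4) appear to even power.
Search a = 0, 1, 2, … for 613 - a² a perfect square: first hit at a = 17: 613 - 289 = 324 = 18².
613 = 17² + 18² = 289 + 324 ✓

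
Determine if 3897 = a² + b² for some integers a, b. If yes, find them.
36² + 51² (a=36, b=51)

Factorization: 3897 = 3^2 × 433
By Fermat: n is sum of two squares iff every prime p ≡ 3 (mod 4) appears to even power.
All primes ≡ 3 (mod 4) appear to even power.
Search a = 0, 1, 2, … for 3897 - a² a perfect square: first hit at a = 36: 3897 - 1296 = 2601 = 51².
3897 = 36² + 51² = 1296 + 2601 ✓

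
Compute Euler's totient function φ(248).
120

248 = 2^3 × 31
φ(n) = n × ∏(1 - 1/p) for each prime p dividing n
φ(248) = 248 × (1 - 1/2) × (1 - 1/31) = 120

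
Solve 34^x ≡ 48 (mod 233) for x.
231

Baby-step giant-step with step n = ⌈√233⌉ = 16.
Baby steps 34^j mod 233 (j:value) for j=0..15: 0:1, 1:34, 2:224, 3:160, 4:81, 5:191, 6:203, 7:145, 8:37, 9:93, 10:133, 11:95, 12:201, 13:77, 14:55, 15:6.
Giant-step multiplier: 34^(-16) ≡ 34^(232-16) = 34^216 ≡ 8 (mod 233).
Giant steps γ_i = 48·8^i mod 233: γ_0=48, γ_1=151, γ_2=43, γ_3=111, γ_4=189, γ_5=114, γ_6=213, γ_7=73, γ_8=118, γ_9=12, γ_10=96, γ_11=69, γ_12=86, γ_13=222, γ_14=145 (in table at j=7).
x = i·n + j = 14·16 + 7 = 231.
Check: 34^231 ≡ 48 (mod 233).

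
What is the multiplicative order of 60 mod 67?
33

67 is prime, so ord(60) divides φ(67) = 66.
Divisors of 66: 1, 2, 3, 6, 11, 22, 33, 66.
Repeated squaring: 60^1 ≡ 60, 60^2 ≡ 49, 60^4 ≡ 56, 60^8 ≡ 54, 60^16 ≡ 35, 60^32 ≡ 19, 60^64 ≡ 26 (mod 67).
Test 60^d mod 67 for each divisor d in increasing order:
60^1 ≡ 60
60^2 ≡ 49
60^3 = 60^2·60^1 ≡ 59
60^6 = 60^4·60^2 ≡ 64
60^11 = 60^8·60^2·60^1 ≡ 37
60^22 = 60^16·60^4·60^2 ≡ 29
60^33 = 60^32·60^1 ≡ 1  ← first divisor giving 1
The order is 33.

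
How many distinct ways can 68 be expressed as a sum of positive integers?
3087735

p(n) counts ways to write n as a sum of positive integers (order ignored).
Euler's pentagonal recurrence: p(k) = p(k-1) + p(k-2) - p(k-5) - p(k-7) + p(k-12) + p(k-15) - ... (offsets j(3j∓1)/2, signs ++--, p(0)=1, p(<0)=0).
DP table for k = 0..67: p(0)=1, p(1)=1, p(2)=2, p(3)=3, p(4)=5, p(5)=7, p(6)=11, p(7)=15, p(8)=22, p(9)=30, p(10)=42, p(11)=56, p(12)=77, p(13)=101, p(14)=135, p(15)=176, p(16)=231, p(17)=297, p(18)=385, p(19)=490, p(20)=627, p(21)=792, p(22)=1002, p(23)=1255, p(24)=1575, p(25)=1958, p(26)=2436, p(27)=3010, p(28)=3718, p(29)=4565, p(30)=5604, p(31)=6842, p(32)=8349, p(33)=10143, p(34)=12310, p(35)=14883, p(36)=17977, p(37)=21637, p(38)=26015, p(39)=31185, p(40)=37338, p(41)=44583, p(42)=53174, p(43)=63261, p(44)=75175, p(45)=89134, p(46)=105558, p(47)=124754, p(48)=147273, p(49)=173525, p(50)=204226, p(51)=239943, p(52)=281589, p(53)=329931, p(54)=386155, p(55)=451276, p(56)=526823, p(57)=614154, p(58)=715220, p(59)=831820, p(60)=966467, p(61)=1121505, p(62)=1300156, p(63)=1505499, p(64)=1741630, p(65)=2012558, p(66)=2323520, p(67)=2679689.
Final step: p(68) = p(67) + p(66) - p(63) - p(61) + p(56) + p(53) - p(46) - p(42) + p(33) + p(28) - p(17) - p(11)
= 2679689 + 2323520 - 1505499 - 1121505 + 526823 + 329931 - 105558 - 53174 + 10143 + 3718 - 297 - 56
= 3087735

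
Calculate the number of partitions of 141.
16670689208

p(n) counts ways to write n as a sum of positive integers (order ignored).
Euler's pentagonal recurrence: p(k) = p(k-1) + p(k-2) - p(k-5) - p(k-7) + p(k-12) + p(k-15) - ... (offsets j(3j∓1)/2, signs ++--, p(0)=1, p(<0)=0).
DP table for k = 0..140: p(0)=1, p(1)=1, p(2)=2, p(3)=3, p(4)=5, p(5)=7, p(6)=11, p(7)=15, p(8)=22, p(9)=30, p(10)=42, p(11)=56, p(12)=77, p(13)=101, p(14)=135, p(15)=176, p(16)=231, p(17)=297, p(18)=385, p(19)=490, p(20)=627, p(21)=792, p(22)=1002, p(23)=1255, p(24)=1575, p(25)=1958, p(26)=2436, p(27)=3010, p(28)=3718, p(29)=4565, p(30)=5604, p(31)=6842, p(32)=8349, p(33)=10143, p(34)=12310, p(35)=14883, p(36)=17977, p(37)=21637, p(38)=26015, p(39)=31185, p(40)=37338, p(41)=44583, p(42)=53174, p(43)=63261, p(44)=75175, p(45)=89134, p(46)=105558, p(47)=124754, p(48)=147273, p(49)=173525, p(50)=204226, p(51)=239943, p(52)=281589, p(53)=329931, p(54)=386155, p(55)=451276, p(56)=526823, p(57)=614154, p(58)=715220, p(59)=831820, p(60)=966467, p(61)=1121505, p(62)=1300156, p(63)=1505499, p(64)=1741630, p(65)=2012558, p(66)=2323520, p(67)=2679689, p(68)=3087735, p(69)=3554345, p(70)=4087968, p(71)=4697205, p(72)=5392783, p(73)=6185689, p(74)=7089500, p(75)=8118264, p(76)=9289091, p(77)=10619863, p(78)=12132164, p(79)=13848650, p(80)=15796476, p(81)=18004327, p(82)=20506255, p(83)=23338469, p(84)=26543660, p(85)=30167357, p(86)=34262962, p(87)=38887673, p(88)=44108109, p(89)=49995925, p(90)=56634173, p(91)=64112359, p(92)=72533807, p(93)=82010177, p(94)=92669720, p(95)=104651419, p(96)=118114304, p(97)=133230930, p(98)=150198136, p(99)=169229875, p(100)=190569292, p(101)=214481126, p(102)=241265379, p(103)=271248950, p(104)=304801365, p(105)=342325709, p(106)=384276336, p(107)=431149389, p(108)=483502844, p(109)=541946240, p(110)=607163746, p(111)=679903203, p(112)=761002156, p(113)=851376628, p(114)=952050665, p(115)=1064144451, p(116)=1188908248, p(117)=1327710076, p(118)=1482074143, p(119)=1653668665, p(120)=1844349560, p(121)=2056148051, p(122)=2291320912, p(123)=2552338241, p(124)=2841940500, p(125)=3163127352, p(126)=3519222692, p(127)=3913864295, p(128)=4351078600, p(129)=4835271870, p(130)=5371315400, p(131)=5964539504, p(132)=6620830889, p(133)=7346629512, p(134)=8149040695, p(135)=9035836076, p(136)=10015581680, p(137)=11097645016, p(138)=12292341831, p(139)=13610949895, p(140)=15065878135.
Final step: p(141) = p(140) + p(139) - p(136) - p(134) + p(129) + p(126) - p(119) - p(115) + p(106) + p(101) - p(90) - p(84) + p(71) + p(64) - p(49) - p(41) + p(24) + p(15)
= 15065878135 + 13610949895 - 10015581680 - 8149040695 + 4835271870 + 3519222692 - 1653668665 - 1064144451 + 384276336 + 214481126 - 56634173 - 26543660 + 4697205 + 1741630 - 173525 - 44583 + 1575 + 176
= 16670689208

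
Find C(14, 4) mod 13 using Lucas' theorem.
0

Using Lucas' theorem:
Write n=14 and k=4 in base 13:
n in base 13: [1, 1]
k in base 13: [0, 4]
C(14,4) mod 13 = ∏ C(n_i, k_i) mod 13
Digit binomials (mod 13): C(1,0) = 1; C(1,4) = 0 (k_i > n_i)
Product: 1 × 0 = 0 ≡ 0 (mod 13)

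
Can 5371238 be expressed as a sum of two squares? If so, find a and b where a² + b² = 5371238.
Not possible

Factorization: 5371238 = 2 × 139^3
By Fermat: n is sum of two squares iff every prime p ≡ 3 (mod 4) appears to even power.
Prime(s) ≡ 3 (mod 4) with odd exponent: [(139, 3)]
Therefore 5371238 cannot be expressed as a² + b².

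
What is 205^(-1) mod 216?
157

gcd(205, 216) = 1, so the inverse exists.
Extended Euclidean algorithm on (216, 205):
216 = 1 × 205 + 11  ⟹  11 = (1)·216 + (-1)·205
205 = 18 × 11 + 7  ⟹  7 = (-18)·216 + (19)·205
11 = 1 × 7 + 4  ⟹  4 = (19)·216 + (-20)·205
7 = 1 × 4 + 3  ⟹  3 = (-37)·216 + (39)·205
4 = 1 × 3 + 1  ⟹  1 = (56)·216 + (-59)·205
So (-59)·205 ≡ 1 (mod 216), i.e. 205^(-1) ≡ -59 ≡ 157 (mod 216).
Check: 205 × 157 = 32185 ≡ 1 (mod 216)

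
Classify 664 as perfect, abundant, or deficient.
deficient

Proper divisors of 664: sum = 1 + 2 + 4 + 8 + 83 + 166 + 332 = 596
Since 596 < 664, 664 is deficient.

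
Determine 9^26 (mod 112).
81

Repeated squaring. Binary of 26 = 11010.
9^1 ≡ 9 (mod 112); 9^2 ≡ 81 (mod 112); 9^4 ≡ 65 (mod 112); 9^8 ≡ 81 (mod 112); 9^16 ≡ 65 (mod 112)
9^26 = 9^2 × 9^8 × 9^16 ≡ 81 (mod 112)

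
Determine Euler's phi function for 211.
210

211 = 211
φ(n) = n × ∏(1 - 1/p) for each prime p dividing n
φ(211) = 211 × (1 - 1/211) = 210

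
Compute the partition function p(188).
1398341745571

p(n) counts ways to write n as a sum of positive integers (order ignored).
Euler's pentagonal recurrence: p(k) = p(k-1) + p(k-2) - p(k-5) - p(k-7) + p(k-12) + p(k-15) - ... (offsets j(3j∓1)/2, signs ++--, p(0)=1, p(<0)=0).
DP table for k = 0..187: p(0)=1, p(1)=1, p(2)=2, p(3)=3, p(4)=5, p(5)=7, p(6)=11, p(7)=15, p(8)=22, p(9)=30, p(10)=42, p(11)=56, p(12)=77, p(13)=101, p(14)=135, p(15)=176, p(16)=231, p(17)=297, p(18)=385, p(19)=490, p(20)=627, p(21)=792, p(22)=1002, p(23)=1255, p(24)=1575, p(25)=1958, p(26)=2436, p(27)=3010, p(28)=3718, p(29)=4565, p(30)=5604, p(31)=6842, p(32)=8349, p(33)=10143, p(34)=12310, p(35)=14883, p(36)=17977, p(37)=21637, p(38)=26015, p(39)=31185, p(40)=37338, p(41)=44583, p(42)=53174, p(43)=63261, p(44)=75175, p(45)=89134, p(46)=105558, p(47)=124754, p(48)=147273, p(49)=173525, p(50)=204226, p(51)=239943, p(52)=281589, p(53)=329931, p(54)=386155, p(55)=451276, p(56)=526823, p(57)=614154, p(58)=715220, p(59)=831820, p(60)=966467, p(61)=1121505, p(62)=1300156, p(63)=1505499, p(64)=1741630, p(65)=2012558, p(66)=2323520, p(67)=2679689, p(68)=3087735, p(69)=3554345, p(70)=4087968, p(71)=4697205, p(72)=5392783, p(73)=6185689, p(74)=7089500, p(75)=8118264, p(76)=9289091, p(77)=10619863, p(78)=12132164, p(79)=13848650, p(80)=15796476, p(81)=18004327, p(82)=20506255, p(83)=23338469, p(84)=26543660, p(85)=30167357, p(86)=34262962, p(87)=38887673, p(88)=44108109, p(89)=49995925, p(90)=56634173, p(91)=64112359, p(92)=72533807, p(93)=82010177, p(94)=92669720, p(95)=104651419, p(96)=118114304, p(97)=133230930, p(98)=150198136, p(99)=169229875, p(100)=190569292, p(101)=214481126, p(102)=241265379, p(103)=271248950, p(104)=304801365, p(105)=342325709, p(106)=384276336, p(107)=431149389, p(108)=483502844, p(109)=541946240, p(110)=607163746, p(111)=679903203, p(112)=761002156, p(113)=851376628, p(114)=952050665, p(115)=1064144451, p(116)=1188908248, p(117)=1327710076, p(118)=1482074143, p(119)=1653668665, p(120)=1844349560, p(121)=2056148051, p(122)=2291320912, p(123)=2552338241, p(124)=2841940500, p(125)=3163127352, p(126)=3519222692, p(127)=3913864295, p(128)=4351078600, p(129)=4835271870, p(130)=5371315400, p(131)=5964539504, p(132)=6620830889, p(133)=7346629512, p(134)=8149040695, p(135)=9035836076, p(136)=10015581680, p(137)=11097645016, p(138)=12292341831, p(139)=13610949895, p(140)=15065878135, p(141)=16670689208, p(142)=18440293320, p(143)=20390982757, p(144)=22540654445, p(145)=24908858009, p(146)=27517052599, p(147)=30388671978, p(148)=33549419497, p(149)=37027355200, p(150)=40853235313, p(151)=45060624582, p(152)=49686288421, p(153)=54770336324, p(154)=60356673280, p(155)=66493182097, p(156)=73232243759, p(157)=80630964769, p(158)=88751778802, p(159)=97662728555, p(160)=107438159466, p(161)=118159068427, p(162)=129913904637, p(163)=142798995930, p(164)=156919475295, p(165)=172389800255, p(166)=189334822579, p(167)=207890420102, p(168)=228204732751, p(169)=250438925115, p(170)=274768617130, p(171)=301384802048, p(172)=330495499613, p(173)=362326859895, p(174)=397125074750, p(175)=435157697830, p(176)=476715857290, p(177)=522115831195, p(178)=571701605655, p(179)=625846753120, p(180)=684957390936, p(181)=749474411781, p(182)=819876908323, p(183)=896684817527, p(184)=980462880430, p(185)=1071823774337, p(186)=1171432692373, p(187)=1280011042268.
Final step: p(188) = p(187) + p(186) - p(183) - p(181) + p(176) + p(173) - p(166) - p(162) + p(153) + p(148) - p(137) - p(131) + p(118) + p(111) - p(96) - p(88) + p(71) + p(62) - p(43) - p(33) + p(12) + p(1)
= 1280011042268 + 1171432692373 - 896684817527 - 749474411781 + 476715857290 + 362326859895 - 189334822579 - 129913904637 + 54770336324 + 33549419497 - 11097645016 - 5964539504 + 1482074143 + 679903203 - 118114304 - 44108109 + 4697205 + 1300156 - 63261 - 10143 + 77 + 1
= 1398341745571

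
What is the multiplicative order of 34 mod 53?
52

53 is prime, so ord(34) divides φ(53) = 52.
Divisors of 52: 1, 2, 4, 13, 26, 52.
Repeated squaring: 34^1 ≡ 34, 34^2 ≡ 43, 34^4 ≡ 47, 34^8 ≡ 36, 34^16 ≡ 24, 34^32 ≡ 46 (mod 53).
Test 34^d mod 53 for each divisor d in increasing order:
34^1 ≡ 34
34^2 ≡ 43
34^4 ≡ 47
34^13 = 34^8·34^4·34^1 ≡ 23
34^26 = 34^16·34^8·34^2 ≡ 52
34^52 = 34^32·34^16·34^4 ≡ 1  ← first divisor giving 1
The order is 52.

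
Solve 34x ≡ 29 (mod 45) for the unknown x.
x ≡ 26 (mod 45)

gcd(34, 45) = 1, which divides 29, so solutions exist.
Find 34^(-1) mod 45 by the extended Euclidean algorithm:
45 = 1 × 34 + 11  ⟹  11 = (1)·45 + (-1)·34
34 = 3 × 11 + 1  ⟹  1 = (-3)·45 + (4)·34
So (4)·34 ≡ 1 (mod 45), i.e. 34^(-1) ≡ 4 (mod 45).
x ≡ 4 × 29 = 116 ≡ 26 (mod 45).
Check: 34 × 26 = 884 ≡ 29 (mod 45).
Unique solution: x ≡ 26 (mod 45)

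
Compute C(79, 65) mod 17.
0

Using Lucas' theorem:
Write n=79 and k=65 in base 17:
n in base 17: [4, 11]
k in base 17: [3, 14]
C(79,65) mod 17 = ∏ C(n_i, k_i) mod 17
Digit binomials (mod 17): C(4,3) = 4; C(11,14) = 0 (k_i > n_i)
Product: 4 × 0 = 0 ≡ 0 (mod 17)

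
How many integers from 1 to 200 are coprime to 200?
80

200 = 2^3 × 5^2
φ(n) = n × ∏(1 - 1/p) for each prime p dividing n
φ(200) = 200 × (1 - 1/2) × (1 - 1/5) = 80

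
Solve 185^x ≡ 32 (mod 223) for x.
24

Baby-step giant-step with step n = ⌈√223⌉ = 15.
Baby steps 185^j mod 223 (j:value) for j=0..14: 0:1, 1:185, 2:106, 3:209, 4:86, 5:77, 6:196, 7:134, 8:37, 9:155, 10:131, 11:151, 12:60, 13:173, 14:116.
Giant-step multiplier: 185^(-15) ≡ 185^(222-15) = 185^207 ≡ 193 (mod 223).
Giant steps γ_i = 32·193^i mod 223: γ_0=32, γ_1=155 (in table at j=9).
x = i·n + j = 1·15 + 9 = 24.
Check: 185^24 ≡ 32 (mod 223).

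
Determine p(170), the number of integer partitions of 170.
274768617130

p(n) counts ways to write n as a sum of positive integers (order ignored).
Euler's pentagonal recurrence: p(k) = p(k-1) + p(k-2) - p(k-5) - p(k-7) + p(k-12) + p(k-15) - ... (offsets j(3j∓1)/2, signs ++--, p(0)=1, p(<0)=0).
DP table for k = 0..169: p(0)=1, p(1)=1, p(2)=2, p(3)=3, p(4)=5, p(5)=7, p(6)=11, p(7)=15, p(8)=22, p(9)=30, p(10)=42, p(11)=56, p(12)=77, p(13)=101, p(14)=135, p(15)=176, p(16)=231, p(17)=297, p(18)=385, p(19)=490, p(20)=627, p(21)=792, p(22)=1002, p(23)=1255, p(24)=1575, p(25)=1958, p(26)=2436, p(27)=3010, p(28)=3718, p(29)=4565, p(30)=5604, p(31)=6842, p(32)=8349, p(33)=10143, p(34)=12310, p(35)=14883, p(36)=17977, p(37)=21637, p(38)=26015, p(39)=31185, p(40)=37338, p(41)=44583, p(42)=53174, p(43)=63261, p(44)=75175, p(45)=89134, p(46)=105558, p(47)=124754, p(48)=147273, p(49)=173525, p(50)=204226, p(51)=239943, p(52)=281589, p(53)=329931, p(54)=386155, p(55)=451276, p(56)=526823, p(57)=614154, p(58)=715220, p(59)=831820, p(60)=966467, p(61)=1121505, p(62)=1300156, p(63)=1505499, p(64)=1741630, p(65)=2012558, p(66)=2323520, p(67)=2679689, p(68)=3087735, p(69)=3554345, p(70)=4087968, p(71)=4697205, p(72)=5392783, p(73)=6185689, p(74)=7089500, p(75)=8118264, p(76)=9289091, p(77)=10619863, p(78)=12132164, p(79)=13848650, p(80)=15796476, p(81)=18004327, p(82)=20506255, p(83)=23338469, p(84)=26543660, p(85)=30167357, p(86)=34262962, p(87)=38887673, p(88)=44108109, p(89)=49995925, p(90)=56634173, p(91)=64112359, p(92)=72533807, p(93)=82010177, p(94)=92669720, p(95)=104651419, p(96)=118114304, p(97)=133230930, p(98)=150198136, p(99)=169229875, p(100)=190569292, p(101)=214481126, p(102)=241265379, p(103)=271248950, p(104)=304801365, p(105)=342325709, p(106)=384276336, p(107)=431149389, p(108)=483502844, p(109)=541946240, p(110)=607163746, p(111)=679903203, p(112)=761002156, p(113)=851376628, p(114)=952050665, p(115)=1064144451, p(116)=1188908248, p(117)=1327710076, p(118)=1482074143, p(119)=1653668665, p(120)=1844349560, p(121)=2056148051, p(122)=2291320912, p(123)=2552338241, p(124)=2841940500, p(125)=3163127352, p(126)=3519222692, p(127)=3913864295, p(128)=4351078600, p(129)=4835271870, p(130)=5371315400, p(131)=5964539504, p(132)=6620830889, p(133)=7346629512, p(134)=8149040695, p(135)=9035836076, p(136)=10015581680, p(137)=11097645016, p(138)=12292341831, p(139)=13610949895, p(140)=15065878135, p(141)=16670689208, p(142)=18440293320, p(143)=20390982757, p(144)=22540654445, p(145)=24908858009, p(146)=27517052599, p(147)=30388671978, p(148)=33549419497, p(149)=37027355200, p(150)=40853235313, p(151)=45060624582, p(152)=49686288421, p(153)=54770336324, p(154)=60356673280, p(155)=66493182097, p(156)=73232243759, p(157)=80630964769, p(158)=88751778802, p(159)=97662728555, p(160)=107438159466, p(161)=118159068427, p(162)=129913904637, p(163)=142798995930, p(164)=156919475295, p(165)=172389800255, p(166)=189334822579, p(167)=207890420102, p(168)=228204732751, p(169)=250438925115.
Final step: p(170) = p(169) + p(168) - p(165) - p(163) + p(158) + p(155) - p(148) - p(144) + p(135) + p(130) - p(119) - p(113) + p(100) + p(93) - p(78) - p(70) + p(53) + p(44) - p(25) - p(15)
= 250438925115 + 228204732751 - 172389800255 - 142798995930 + 88751778802 + 66493182097 - 33549419497 - 22540654445 + 9035836076 + 5371315400 - 1653668665 - 851376628 + 190569292 + 82010177 - 12132164 - 4087968 + 329931 + 75175 - 1958 - 176
= 274768617130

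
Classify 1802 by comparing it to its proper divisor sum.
deficient

Proper divisors of 1802: sum = 1 + 2 + 17 + 34 + 53 + 106 + 901 = 1114
Since 1114 < 1802, 1802 is deficient.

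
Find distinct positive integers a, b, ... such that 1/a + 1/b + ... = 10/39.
1/4 + 1/156

Greedy algorithm:
10/39: ceiling(39/10) = 4, use 1/4
1/156: ceiling(156/1) = 156, use 1/156
Result: 10/39 = 1/4 + 1/156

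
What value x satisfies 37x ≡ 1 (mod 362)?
137

gcd(37, 362) = 1, so the inverse exists.
Extended Euclidean algorithm on (362, 37):
362 = 9 × 37 + 29  ⟹  29 = (1)·362 + (-9)·37
37 = 1 × 29 + 8  ⟹  8 = (-1)·362 + (10)·37
29 = 3 × 8 + 5  ⟹  5 = (4)·362 + (-39)·37
8 = 1 × 5 + 3  ⟹  3 = (-5)·362 + (49)·37
5 = 1 × 3 + 2  ⟹  2 = (9)·362 + (-88)·37
3 = 1 × 2 + 1  ⟹  1 = (-14)·362 + (137)·37
So (137)·37 ≡ 1 (mod 362), i.e. 37^(-1) ≡ 137 (mod 362).
Check: 37 × 137 = 5069 ≡ 1 (mod 362)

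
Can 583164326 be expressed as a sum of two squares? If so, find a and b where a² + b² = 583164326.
Not possible

Factorization: 583164326 = 2 × 37 × 199^3
By Fermat: n is sum of two squares iff every prime p ≡ 3 (mod 4) appears to even power.
Prime(s) ≡ 3 (mod 4) with odd exponent: [(199, 3)]
Therefore 583164326 cannot be expressed as a² + b².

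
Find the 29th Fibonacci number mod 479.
262

Matrix identity: Q^n = [[F_(n+1), F_n], [F_n, F_(n-1)]] with Q = [[1,1],[1,0]].
n = 29 = 11101₂. Square-and-multiply, entries mod 479:
Q^1 = [[1,1],[1,0]]
Q^3 = (Q^1)²·Q = [[3,2],[2,1]]
Q^7 = (Q^3)²·Q = [[21,13],[13,8]]
Q^14 = (Q^7)² = [[131,377],[377,233]]
Q^29 = (Q^14)²·Q = [[17,262],[262,234]]
F_29 mod 479 = Q^29[0][1] = 262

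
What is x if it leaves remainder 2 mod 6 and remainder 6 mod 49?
104

Using Chinese Remainder Theorem:
M = 6 × 49 = 294
M1 = 49, M2 = 6
y1 = 49^(-1) mod 6 = 1
y2 = 6^(-1) mod 49 = 41
x = (2×49×1 + 6×6×41) mod 294 = 104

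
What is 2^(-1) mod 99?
50

gcd(2, 99) = 1, so the inverse exists.
Extended Euclidean algorithm on (99, 2):
99 = 49 × 2 + 1  ⟹  1 = (1)·99 + (-49)·2
So (-49)·2 ≡ 1 (mod 99), i.e. 2^(-1) ≡ -49 ≡ 50 (mod 99).
Check: 2 × 50 = 100 ≡ 1 (mod 99)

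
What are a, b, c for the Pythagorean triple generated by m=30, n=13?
(731, 780, 1069)

Euclid's formula: a = m² - n², b = 2mn, c = m² + n²
m = 30, n = 13
a = 30² - 13² = 900 - 169 = 731
b = 2 × 30 × 13 = 780
c = 30² + 13² = 900 + 169 = 1069
Verification: 731² + 780² = 534361 + 608400 = 1142761 = 1069² ✓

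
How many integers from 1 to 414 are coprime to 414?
132

414 = 2 × 3^2 × 23
φ(n) = n × ∏(1 - 1/p) for each prime p dividing n
φ(414) = 414 × (1 - 1/2) × (1 - 1/3) × (1 - 1/23) = 132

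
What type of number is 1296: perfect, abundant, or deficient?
abundant

Proper divisors of 1296: sum = 1 + 2 + 3 + 4 + 6 + 8 + 9 + 12 + ... + 216 + 324 + 432 + 648 (24 divisors) = 2455
Since 2455 > 1296, 1296 is abundant.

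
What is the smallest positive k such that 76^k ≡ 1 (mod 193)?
64

193 is prime, so ord(76) divides φ(193) = 192.
Divisors of 192: 1, 2, 3, 4, 6, 8, 12, 16, 24, 32, 48, 64, 96, 192.
Repeated squaring: 76^1 ≡ 76, 76^2 ≡ 179, 76^4 ≡ 3, 76^8 ≡ 9, 76^16 ≡ 81, 76^32 ≡ 192, 76^64 ≡ 1, 76^128 ≡ 1 (mod 193).
Test 76^d mod 193 for each divisor d in increasing order:
76^1 ≡ 76
76^2 ≡ 179
76^3 = 76^2·76^1 ≡ 94
76^4 ≡ 3
76^6 = 76^4·76^2 ≡ 151
76^8 ≡ 9
76^12 = 76^8·76^4 ≡ 27
76^16 ≡ 81
76^24 = 76^16·76^8 ≡ 150
76^32 ≡ 192
76^48 = 76^32·76^16 ≡ 112
76^64 ≡ 1  ← first divisor giving 1
The order is 64.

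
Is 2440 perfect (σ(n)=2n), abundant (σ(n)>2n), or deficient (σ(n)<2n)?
abundant

Proper divisors of 2440: sum = 1 + 2 + 4 + 5 + 8 + 10 + 20 + 40 + 61 + 122 + 244 + 305 + 488 + 610 + 1220 = 3140
Since 3140 > 2440, 2440 is abundant.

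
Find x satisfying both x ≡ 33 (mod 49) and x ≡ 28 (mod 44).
2140

Using Chinese Remainder Theorem:
M = 49 × 44 = 2156
M1 = 44, M2 = 49
y1 = 44^(-1) mod 49 = 39
y2 = 49^(-1) mod 44 = 9
x = (33×44×39 + 28×49×9) mod 2156 = 2140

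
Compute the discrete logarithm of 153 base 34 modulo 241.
55

Baby-step giant-step with step n = ⌈√241⌉ = 16.
Baby steps 34^j mod 241 (j:value) for j=0..15: 0:1, 1:34, 2:192, 3:21, 4:232, 5:176, 6:200, 7:52, 8:81, 9:103, 10:128, 11:14, 12:235, 13:37, 14:53, 15:115.
Giant-step multiplier: 34^(-16) ≡ 34^(240-16) = 34^224 ≡ 183 (mod 241).
Giant steps γ_i = 153·183^i mod 241: γ_0=153, γ_1=43, γ_2=157, γ_3=52 (in table at j=7).
x = i·n + j = 3·16 + 7 = 55.
Check: 34^55 ≡ 153 (mod 241).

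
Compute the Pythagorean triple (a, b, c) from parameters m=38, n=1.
(1443, 76, 1445)

Euclid's formula: a = m² - n², b = 2mn, c = m² + n²
m = 38, n = 1
a = 38² - 1² = 1444 - 1 = 1443
b = 2 × 38 × 1 = 76
c = 38² + 1² = 1444 + 1 = 1445
Verification: 1443² + 76² = 2082249 + 5776 = 2088025 = 1445² ✓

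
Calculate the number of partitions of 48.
147273

p(n) counts ways to write n as a sum of positive integers (order ignored).
Euler's pentagonal recurrence: p(k) = p(k-1) + p(k-2) - p(k-5) - p(k-7) + p(k-12) + p(k-15) - ... (offsets j(3j∓1)/2, signs ++--, p(0)=1, p(<0)=0).
DP table for k = 0..47: p(0)=1, p(1)=1, p(2)=2, p(3)=3, p(4)=5, p(5)=7, p(6)=11, p(7)=15, p(8)=22, p(9)=30, p(10)=42, p(11)=56, p(12)=77, p(13)=101, p(14)=135, p(15)=176, p(16)=231, p(17)=297, p(18)=385, p(19)=490, p(20)=627, p(21)=792, p(22)=1002, p(23)=1255, p(24)=1575, p(25)=1958, p(26)=2436, p(27)=3010, p(28)=3718, p(29)=4565, p(30)=5604, p(31)=6842, p(32)=8349, p(33)=10143, p(34)=12310, p(35)=14883, p(36)=17977, p(37)=21637, p(38)=26015, p(39)=31185, p(40)=37338, p(41)=44583, p(42)=53174, p(43)=63261, p(44)=75175, p(45)=89134, p(46)=105558, p(47)=124754.
Final step: p(48) = p(47) + p(46) - p(43) - p(41) + p(36) + p(33) - p(26) - p(22) + p(13) + p(8)
= 124754 + 105558 - 63261 - 44583 + 17977 + 10143 - 2436 - 1002 + 101 + 22
= 147273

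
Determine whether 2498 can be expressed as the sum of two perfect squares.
17² + 47² (a=17, b=47)

Factorization: 2498 = 2 × 1249
By Fermat: n is sum of two squares iff every prime p ≡ 3 (mod 4) appears to even power.
All primes ≡ 3 (mod 4) appear to even power.
Search a = 0, 1, 2, … for 2498 - a² a perfect square: first hit at a = 17: 2498 - 289 = 2209 = 47².
2498 = 17² + 47² = 289 + 2209 ✓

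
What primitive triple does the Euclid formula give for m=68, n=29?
(3783, 3944, 5465)

Euclid's formula: a = m² - n², b = 2mn, c = m² + n²
m = 68, n = 29
a = 68² - 29² = 4624 - 841 = 3783
b = 2 × 68 × 29 = 3944
c = 68² + 29² = 4624 + 841 = 5465
Verification: 3783² + 3944² = 14311089 + 15555136 = 29866225 = 5465² ✓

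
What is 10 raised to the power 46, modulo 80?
0

Repeated squaring. Binary of 46 = 101110.
10^1 ≡ 10 (mod 80); 10^2 ≡ 20 (mod 80); 10^4 ≡ 0 (mod 80); 10^8 ≡ 0 (mod 80); 10^16 ≡ 0 (mod 80); 10^32 ≡ 0 (mod 80)
10^46 = 10^2 × 10^4 × 10^8 × 10^32 ≡ 0 (mod 80)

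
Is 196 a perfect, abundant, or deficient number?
abundant

Proper divisors of 196: sum = 1 + 2 + 4 + 7 + 14 + 28 + 49 + 98 = 203
Since 203 > 196, 196 is abundant.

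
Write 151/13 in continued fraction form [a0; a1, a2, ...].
[11; 1, 1, 1, 1, 2]

Euclidean algorithm steps:
151 = 11 × 13 + 8
13 = 1 × 8 + 5
8 = 1 × 5 + 3
5 = 1 × 3 + 2
3 = 1 × 2 + 1
2 = 2 × 1 + 0
Continued fraction: [11; 1, 1, 1, 1, 2]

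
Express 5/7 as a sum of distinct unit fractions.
1/2 + 1/5 + 1/70

Greedy algorithm:
5/7: ceiling(7/5) = 2, use 1/2
3/14: ceiling(14/3) = 5, use 1/5
1/70: ceiling(70/1) = 70, use 1/70
Result: 5/7 = 1/2 + 1/5 + 1/70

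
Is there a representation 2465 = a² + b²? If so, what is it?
8² + 49² (a=8, b=49)

Factorization: 2465 = 5 × 17 × 29
By Fermat: n is sum of two squares iff every prime p ≡ 3 (mod 4) appears to even power.
All primes ≡ 3 (mod 4) appear to even power.
Search a = 0, 1, 2, … for 2465 - a² a perfect square: first hit at a = 8: 2465 - 64 = 2401 = 49².
2465 = 8² + 49² = 64 + 2401 ✓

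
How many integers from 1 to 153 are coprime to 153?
96

153 = 3^2 × 17
φ(n) = n × ∏(1 - 1/p) for each prime p dividing n
φ(153) = 153 × (1 - 1/3) × (1 - 1/17) = 96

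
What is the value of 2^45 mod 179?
78

Repeated squaring. Binary of 45 = 101101.
2^1 ≡ 2 (mod 179); 2^2 ≡ 4 (mod 179); 2^4 ≡ 16 (mod 179); 2^8 ≡ 77 (mod 179); 2^16 ≡ 22 (mod 179); 2^32 ≡ 126 (mod 179)
2^45 = 2^1 × 2^4 × 2^8 × 2^32 ≡ 78 (mod 179)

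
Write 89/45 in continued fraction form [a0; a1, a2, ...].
[1; 1, 44]

Euclidean algorithm steps:
89 = 1 × 45 + 44
45 = 1 × 44 + 1
44 = 44 × 1 + 0
Continued fraction: [1; 1, 44]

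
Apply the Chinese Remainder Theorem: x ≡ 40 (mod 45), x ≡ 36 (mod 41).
1840

Using Chinese Remainder Theorem:
M = 45 × 41 = 1845
M1 = 41, M2 = 45
y1 = 41^(-1) mod 45 = 11
y2 = 45^(-1) mod 41 = 31
x = (40×41×11 + 36×45×31) mod 1845 = 1840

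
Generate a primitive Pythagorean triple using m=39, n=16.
(1265, 1248, 1777)

Euclid's formula: a = m² - n², b = 2mn, c = m² + n²
m = 39, n = 16
a = 39² - 16² = 1521 - 256 = 1265
b = 2 × 39 × 16 = 1248
c = 39² + 16² = 1521 + 256 = 1777
Verification: 1265² + 1248² = 1600225 + 1557504 = 3157729 = 1777² ✓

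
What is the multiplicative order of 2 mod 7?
3

7 is prime, so ord(2) divides φ(7) = 6.
Divisors of 6: 1, 2, 3, 6.
Repeated squaring: 2^1 ≡ 2, 2^2 ≡ 4, 2^4 ≡ 2 (mod 7).
Test 2^d mod 7 for each divisor d in increasing order:
2^1 ≡ 2
2^2 ≡ 4
2^3 = 2^2·2^1 ≡ 1  ← first divisor giving 1
The order is 3.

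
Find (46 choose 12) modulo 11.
8

Using Lucas' theorem:
Write n=46 and k=12 in base 11:
n in base 11: [4, 2]
k in base 11: [1, 1]
C(46,12) mod 11 = ∏ C(n_i, k_i) mod 11
Digit binomials (mod 11): C(4,1) = 4; C(2,1) = 2
Product: 4 × 2 = 8 ≡ 8 (mod 11)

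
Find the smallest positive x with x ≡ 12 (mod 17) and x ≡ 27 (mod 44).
335

Using Chinese Remainder Theorem:
M = 17 × 44 = 748
M1 = 44, M2 = 17
y1 = 44^(-1) mod 17 = 12
y2 = 17^(-1) mod 44 = 13
x = (12×44×12 + 27×17×13) mod 748 = 335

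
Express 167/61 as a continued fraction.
[2; 1, 2, 1, 4, 3]

Euclidean algorithm steps:
167 = 2 × 61 + 45
61 = 1 × 45 + 16
45 = 2 × 16 + 13
16 = 1 × 13 + 3
13 = 4 × 3 + 1
3 = 3 × 1 + 0
Continued fraction: [2; 1, 2, 1, 4, 3]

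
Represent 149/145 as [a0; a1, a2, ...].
[1; 36, 4]

Euclidean algorithm steps:
149 = 1 × 145 + 4
145 = 36 × 4 + 1
4 = 4 × 1 + 0
Continued fraction: [1; 36, 4]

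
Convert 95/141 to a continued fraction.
[0; 1, 2, 15, 3]

Euclidean algorithm steps:
95 = 0 × 141 + 95
141 = 1 × 95 + 46
95 = 2 × 46 + 3
46 = 15 × 3 + 1
3 = 3 × 1 + 0
Continued fraction: [0; 1, 2, 15, 3]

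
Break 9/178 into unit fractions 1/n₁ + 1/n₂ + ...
1/20 + 1/1780

Greedy algorithm:
9/178: ceiling(178/9) = 20, use 1/20
1/1780: ceiling(1780/1) = 1780, use 1/1780
Result: 9/178 = 1/20 + 1/1780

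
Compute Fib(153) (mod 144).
34

Matrix identity: Q^n = [[F_(n+1), F_n], [F_n, F_(n-1)]] with Q = [[1,1],[1,0]].
n = 153 = 10011001₂. Square-and-multiply, entries mod 144:
Q^1 = [[1,1],[1,0]]
Q^2 = (Q^1)² = [[2,1],[1,1]]
Q^4 = (Q^2)² = [[5,3],[3,2]]
Q^9 = (Q^4)²·Q = [[55,34],[34,21]]
Q^19 = (Q^9)²·Q = [[141,5],[5,136]]
Q^38 = (Q^19)² = [[34,89],[89,89]]
Q^76 = (Q^38)² = [[5,3],[3,2]]
Q^153 = (Q^76)²·Q = [[55,34],[34,21]]
F_153 mod 144 = Q^153[0][1] = 34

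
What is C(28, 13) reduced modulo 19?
0

Using Lucas' theorem:
Write n=28 and k=13 in base 19:
n in base 19: [1, 9]
k in base 19: [0, 13]
C(28,13) mod 19 = ∏ C(n_i, k_i) mod 19
Digit binomials (mod 19): C(1,0) = 1; C(9,13) = 0 (k_i > n_i)
Product: 1 × 0 = 0 ≡ 0 (mod 19)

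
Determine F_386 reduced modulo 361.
173

Matrix identity: Q^n = [[F_(n+1), F_n], [F_n, F_(n-1)]] with Q = [[1,1],[1,0]].
n = 386 = 110000010₂. Square-and-multiply, entries mod 361:
Q^1 = [[1,1],[1,0]]
Q^3 = (Q^1)²·Q = [[3,2],[2,1]]
Q^6 = (Q^3)² = [[13,8],[8,5]]
Q^12 = (Q^6)² = [[233,144],[144,89]]
Q^24 = (Q^12)² = [[298,160],[160,138]]
Q^48 = (Q^24)² = [[328,87],[87,241]]
Q^96 = (Q^48)² = [[355,46],[46,309]]
Q^193 = (Q^96)²·Q = [[206,347],[347,220]]
Q^386 = (Q^193)² = [[34,173],[173,222]]
F_386 mod 361 = Q^386[0][1] = 173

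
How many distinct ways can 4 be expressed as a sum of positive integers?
5

p(n) counts ways to write n as a sum of positive integers (order ignored).
Examples: 4; 3 + 1; 2 + 2; 2 + 1 + 1; 1 + 1 + 1 + 1
p(4) = 5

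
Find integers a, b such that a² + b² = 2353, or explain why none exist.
7² + 48² (a=7, b=48)

Factorization: 2353 = 13 × 181
By Fermat: n is sum of two squares iff every prime p ≡ 3 (mod 4) appears to even power.
All primes ≡ 3 (mod 4) appear to even power.
Search a = 0, 1, 2, … for 2353 - a² a perfect square: first hit at a = 7: 2353 - 49 = 2304 = 48².
2353 = 7² + 48² = 49 + 2304 ✓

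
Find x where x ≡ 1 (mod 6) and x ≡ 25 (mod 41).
25

Using Chinese Remainder Theorem:
M = 6 × 41 = 246
M1 = 41, M2 = 6
y1 = 41^(-1) mod 6 = 5
y2 = 6^(-1) mod 41 = 7
x = (1×41×5 + 25×6×7) mod 246 = 25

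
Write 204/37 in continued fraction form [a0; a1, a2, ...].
[5; 1, 1, 18]

Euclidean algorithm steps:
204 = 5 × 37 + 19
37 = 1 × 19 + 18
19 = 1 × 18 + 1
18 = 18 × 1 + 0
Continued fraction: [5; 1, 1, 18]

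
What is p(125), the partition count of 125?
3163127352

p(n) counts ways to write n as a sum of positive integers (order ignored).
Euler's pentagonal recurrence: p(k) = p(k-1) + p(k-2) - p(k-5) - p(k-7) + p(k-12) + p(k-15) - ... (offsets j(3j∓1)/2, signs ++--, p(0)=1, p(<0)=0).
DP table for k = 0..124: p(0)=1, p(1)=1, p(2)=2, p(3)=3, p(4)=5, p(5)=7, p(6)=11, p(7)=15, p(8)=22, p(9)=30, p(10)=42, p(11)=56, p(12)=77, p(13)=101, p(14)=135, p(15)=176, p(16)=231, p(17)=297, p(18)=385, p(19)=490, p(20)=627, p(21)=792, p(22)=1002, p(23)=1255, p(24)=1575, p(25)=1958, p(26)=2436, p(27)=3010, p(28)=3718, p(29)=4565, p(30)=5604, p(31)=6842, p(32)=8349, p(33)=10143, p(34)=12310, p(35)=14883, p(36)=17977, p(37)=21637, p(38)=26015, p(39)=31185, p(40)=37338, p(41)=44583, p(42)=53174, p(43)=63261, p(44)=75175, p(45)=89134, p(46)=105558, p(47)=124754, p(48)=147273, p(49)=173525, p(50)=204226, p(51)=239943, p(52)=281589, p(53)=329931, p(54)=386155, p(55)=451276, p(56)=526823, p(57)=614154, p(58)=715220, p(59)=831820, p(60)=966467, p(61)=1121505, p(62)=1300156, p(63)=1505499, p(64)=1741630, p(65)=2012558, p(66)=2323520, p(67)=2679689, p(68)=3087735, p(69)=3554345, p(70)=4087968, p(71)=4697205, p(72)=5392783, p(73)=6185689, p(74)=7089500, p(75)=8118264, p(76)=9289091, p(77)=10619863, p(78)=12132164, p(79)=13848650, p(80)=15796476, p(81)=18004327, p(82)=20506255, p(83)=23338469, p(84)=26543660, p(85)=30167357, p(86)=34262962, p(87)=38887673, p(88)=44108109, p(89)=49995925, p(90)=56634173, p(91)=64112359, p(92)=72533807, p(93)=82010177, p(94)=92669720, p(95)=104651419, p(96)=118114304, p(97)=133230930, p(98)=150198136, p(99)=169229875, p(100)=190569292, p(101)=214481126, p(102)=241265379, p(103)=271248950, p(104)=304801365, p(105)=342325709, p(106)=384276336, p(107)=431149389, p(108)=483502844, p(109)=541946240, p(110)=607163746, p(111)=679903203, p(112)=761002156, p(113)=851376628, p(114)=952050665, p(115)=1064144451, p(116)=1188908248, p(117)=1327710076, p(118)=1482074143, p(119)=1653668665, p(120)=1844349560, p(121)=2056148051, p(122)=2291320912, p(123)=2552338241, p(124)=2841940500.
Final step: p(125) = p(124) + p(123) - p(120) - p(118) + p(113) + p(110) - p(103) - p(99) + p(90) + p(85) - p(74) - p(68) + p(55) + p(48) - p(33) - p(25) + p(8)
= 2841940500 + 2552338241 - 1844349560 - 1482074143 + 851376628 + 607163746 - 271248950 - 169229875 + 56634173 + 30167357 - 7089500 - 3087735 + 451276 + 147273 - 10143 - 1958 + 22
= 3163127352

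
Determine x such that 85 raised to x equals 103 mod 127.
98

Baby-step giant-step with step n = ⌈√127⌉ = 12.
Baby steps 85^j mod 127 (j:value) for j=0..11: 0:1, 1:85, 2:113, 3:80, 4:69, 5:23, 6:50, 7:59, 8:62, 9:63, 10:21, 11:7.
Giant-step multiplier: 85^(-12) ≡ 85^(126-12) = 85^114 ≡ 73 (mod 127).
Giant steps γ_i = 103·73^i mod 127: γ_0=103, γ_1=26, γ_2=120, γ_3=124, γ_4=35, γ_5=15, γ_6=79, γ_7=52, γ_8=113 (in table at j=2).
x = i·n + j = 8·12 + 2 = 98.
Check: 85^98 ≡ 103 (mod 127).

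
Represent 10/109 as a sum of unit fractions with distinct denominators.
1/11 + 1/1199

Greedy algorithm:
10/109: ceiling(109/10) = 11, use 1/11
1/1199: ceiling(1199/1) = 1199, use 1/1199
Result: 10/109 = 1/11 + 1/1199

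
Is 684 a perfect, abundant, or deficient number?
abundant

Proper divisors of 684: sum = 1 + 2 + 3 + 4 + 6 + 9 + 12 + 18 + ... + 114 + 171 + 228 + 342 (17 divisors) = 1136
Since 1136 > 684, 684 is abundant.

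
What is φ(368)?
176

368 = 2^4 × 23
φ(n) = n × ∏(1 - 1/p) for each prime p dividing n
φ(368) = 368 × (1 - 1/2) × (1 - 1/23) = 176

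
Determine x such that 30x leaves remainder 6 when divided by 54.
x ≡ 2 (mod 9)

gcd(30, 54) = 6, which divides 6, so solutions exist.
Divide through by 6: 5x ≡ 1 (mod 9).
Find 5^(-1) mod 9 by the extended Euclidean algorithm:
9 = 1 × 5 + 4  ⟹  4 = (1)·9 + (-1)·5
5 = 1 × 4 + 1  ⟹  1 = (-1)·9 + (2)·5
So (2)·5 ≡ 1 (mod 9), i.e. 5^(-1) ≡ 2 (mod 9).
x ≡ 2 × 1 = 2 ≡ 2 (mod 9).
Check: 30 × 2 = 60 ≡ 6 (mod 54).
x ≡ 2 (mod 9), giving 6 solutions mod 54.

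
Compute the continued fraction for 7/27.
[0; 3, 1, 6]

Euclidean algorithm steps:
7 = 0 × 27 + 7
27 = 3 × 7 + 6
7 = 1 × 6 + 1
6 = 6 × 1 + 0
Continued fraction: [0; 3, 1, 6]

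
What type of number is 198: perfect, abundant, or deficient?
abundant

Proper divisors of 198: sum = 1 + 2 + 3 + 6 + 9 + 11 + 18 + 22 + 33 + 66 + 99 = 270
Since 270 > 198, 198 is abundant.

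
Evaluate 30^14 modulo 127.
37

Repeated squaring. Binary of 14 = 1110.
30^1 ≡ 30 (mod 127); 30^2 ≡ 11 (mod 127); 30^4 ≡ 121 (mod 127); 30^8 ≡ 36 (mod 127)
30^14 = 30^2 × 30^4 × 30^8 ≡ 37 (mod 127)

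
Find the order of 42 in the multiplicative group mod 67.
22

67 is prime, so ord(42) divides φ(67) = 66.
Divisors of 66: 1, 2, 3, 6, 11, 22, 33, 66.
Repeated squaring: 42^1 ≡ 42, 42^2 ≡ 22, 42^4 ≡ 15, 42^8 ≡ 24, 42^16 ≡ 40, 42^32 ≡ 59, 42^64 ≡ 64 (mod 67).
Test 42^d mod 67 for each divisor d in increasing order:
42^1 ≡ 42
42^2 ≡ 22
42^3 = 42^2·42^1 ≡ 53
42^6 = 42^4·42^2 ≡ 62
42^11 = 42^8·42^2·42^1 ≡ 66
42^22 = 42^16·42^4·42^2 ≡ 1  ← first divisor giving 1
The order is 22.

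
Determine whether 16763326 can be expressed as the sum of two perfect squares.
Not possible

Factorization: 16763326 = 2 × 17 × 79^3
By Fermat: n is sum of two squares iff every prime p ≡ 3 (mod 4) appears to even power.
Prime(s) ≡ 3 (mod 4) with odd exponent: [(79, 3)]
Therefore 16763326 cannot be expressed as a² + b².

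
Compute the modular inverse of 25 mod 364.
233

gcd(25, 364) = 1, so the inverse exists.
Extended Euclidean algorithm on (364, 25):
364 = 14 × 25 + 14  ⟹  14 = (1)·364 + (-14)·25
25 = 1 × 14 + 11  ⟹  11 = (-1)·364 + (15)·25
14 = 1 × 11 + 3  ⟹  3 = (2)·364 + (-29)·25
11 = 3 × 3 + 2  ⟹  2 = (-7)·364 + (102)·25
3 = 1 × 2 + 1  ⟹  1 = (9)·364 + (-131)·25
So (-131)·25 ≡ 1 (mod 364), i.e. 25^(-1) ≡ -131 ≡ 233 (mod 364).
Check: 25 × 233 = 5825 ≡ 1 (mod 364)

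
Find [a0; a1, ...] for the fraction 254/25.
[10; 6, 4]

Euclidean algorithm steps:
254 = 10 × 25 + 4
25 = 6 × 4 + 1
4 = 4 × 1 + 0
Continued fraction: [10; 6, 4]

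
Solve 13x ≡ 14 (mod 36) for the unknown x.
x ≡ 26 (mod 36)

gcd(13, 36) = 1, which divides 14, so solutions exist.
Find 13^(-1) mod 36 by the extended Euclidean algorithm:
36 = 2 × 13 + 10  ⟹  10 = (1)·36 + (-2)·13
13 = 1 × 10 + 3  ⟹  3 = (-1)·36 + (3)·13
10 = 3 × 3 + 1  ⟹  1 = (4)·36 + (-11)·13
So (-11)·13 ≡ 1 (mod 36), i.e. 13^(-1) ≡ -11 ≡ 25 (mod 36).
x ≡ 25 × 14 = 350 ≡ 26 (mod 36).
Check: 13 × 26 = 338 ≡ 14 (mod 36).
Unique solution: x ≡ 26 (mod 36)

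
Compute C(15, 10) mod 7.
0

Using Lucas' theorem:
Write n=15 and k=10 in base 7:
n in base 7: [2, 1]
k in base 7: [1, 3]
C(15,10) mod 7 = ∏ C(n_i, k_i) mod 7
Digit binomials (mod 7): C(2,1) = 2; C(1,3) = 0 (k_i > n_i)
Product: 2 × 0 = 0 ≡ 0 (mod 7)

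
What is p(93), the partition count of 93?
82010177

p(n) counts ways to write n as a sum of positive integers (order ignored).
Euler's pentagonal recurrence: p(k) = p(k-1) + p(k-2) - p(k-5) - p(k-7) + p(k-12) + p(k-15) - ... (offsets j(3j∓1)/2, signs ++--, p(0)=1, p(<0)=0).
DP table for k = 0..92: p(0)=1, p(1)=1, p(2)=2, p(3)=3, p(4)=5, p(5)=7, p(6)=11, p(7)=15, p(8)=22, p(9)=30, p(10)=42, p(11)=56, p(12)=77, p(13)=101, p(14)=135, p(15)=176, p(16)=231, p(17)=297, p(18)=385, p(19)=490, p(20)=627, p(21)=792, p(22)=1002, p(23)=1255, p(24)=1575, p(25)=1958, p(26)=2436, p(27)=3010, p(28)=3718, p(29)=4565, p(30)=5604, p(31)=6842, p(32)=8349, p(33)=10143, p(34)=12310, p(35)=14883, p(36)=17977, p(37)=21637, p(38)=26015, p(39)=31185, p(40)=37338, p(41)=44583, p(42)=53174, p(43)=63261, p(44)=75175, p(45)=89134, p(46)=105558, p(47)=124754, p(48)=147273, p(49)=173525, p(50)=204226, p(51)=239943, p(52)=281589, p(53)=329931, p(54)=386155, p(55)=451276, p(56)=526823, p(57)=614154, p(58)=715220, p(59)=831820, p(60)=966467, p(61)=1121505, p(62)=1300156, p(63)=1505499, p(64)=1741630, p(65)=2012558, p(66)=2323520, p(67)=2679689, p(68)=3087735, p(69)=3554345, p(70)=4087968, p(71)=4697205, p(72)=5392783, p(73)=6185689, p(74)=7089500, p(75)=8118264, p(76)=9289091, p(77)=10619863, p(78)=12132164, p(79)=13848650, p(80)=15796476, p(81)=18004327, p(82)=20506255, p(83)=23338469, p(84)=26543660, p(85)=30167357, p(86)=34262962, p(87)=38887673, p(88)=44108109, p(89)=49995925, p(90)=56634173, p(91)=64112359, p(92)=72533807.
Final step: p(93) = p(92) + p(91) - p(88) - p(86) + p(81) + p(78) - p(71) - p(67) + p(58) + p(53) - p(42) - p(36) + p(23) + p(16) - p(1)
= 72533807 + 64112359 - 44108109 - 34262962 + 18004327 + 12132164 - 4697205 - 2679689 + 715220 + 329931 - 53174 - 17977 + 1255 + 231 - 1
= 82010177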